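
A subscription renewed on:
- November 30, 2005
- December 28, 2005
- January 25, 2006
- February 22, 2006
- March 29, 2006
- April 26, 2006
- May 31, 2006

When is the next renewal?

June 28, 2006

All Wednesdays; the gaps (28, 28, 28, 35, 28, 35) vary with month length.
This is the last Wednesday of each month.
Last Wednesday of June 2006: June 28, 2006.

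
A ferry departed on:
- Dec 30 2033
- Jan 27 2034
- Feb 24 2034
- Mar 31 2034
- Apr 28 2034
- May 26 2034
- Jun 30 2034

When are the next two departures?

Jul 28 2034, Aug 25 2034

Every date is a Friday; gaps 28, 28, 35, 28, 28, 35 days.
Each is the last Friday of its month (at least one falls on the 29th or later, ruling out '4th Friday').
July 2034 ends with Friday Jul 28 2034.
Last Friday of August 2034: Aug 25 2034.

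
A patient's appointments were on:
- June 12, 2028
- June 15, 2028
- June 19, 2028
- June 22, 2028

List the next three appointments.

June 26, 2028; June 29, 2028; July 3, 2028

Gaps: 3, 4, 3 days — not constant, but cyclic with period 2.
The events fall on every Monday and Thursday.
Next Monday: June 26, 2028.
The following Thursday is June 29, 2028.
Next Monday: July 3, 2028.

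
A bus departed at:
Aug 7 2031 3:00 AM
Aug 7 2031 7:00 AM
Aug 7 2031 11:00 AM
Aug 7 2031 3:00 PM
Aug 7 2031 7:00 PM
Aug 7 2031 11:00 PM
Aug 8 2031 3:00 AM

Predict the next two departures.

Spacing: 4, 4, 4, 4, 4, 4 h — constant 4 h.
Aug 8 2031 3:00 AM + 4 h = Aug 8 2031 7:00 AM.
Aug 8 2031 7:00 AM + 4 h = Aug 8 2031 11:00 AM.

Aug 8 2031 7:00 AM, Aug 8 2031 11:00 AM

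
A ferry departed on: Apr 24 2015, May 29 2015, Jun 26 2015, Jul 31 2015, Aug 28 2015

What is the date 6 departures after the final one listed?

Feb 26 2016

These are Fridays with 35, 28, 35, 28-day gaps.
Each is the final Friday of its month — May 29 2015 is past the 28th, so '4th Friday' doesn't fit.
September 2015 ends with Friday Sep 25 2015.
Last Friday of October 2015: Oct 30 2015.
November 2015 ends with Friday Nov 27 2015.
Last Friday of December 2015: Dec 25 2015.
Last Friday of January 2016: Jan 29 2016.
February 2016 ends with Friday Feb 26 2016.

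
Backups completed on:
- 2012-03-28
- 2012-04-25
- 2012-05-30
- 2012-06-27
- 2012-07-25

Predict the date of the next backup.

All Wednesdays; the gaps (28, 35, 28, 28) vary with month length.
This is the last Wednesday of each month.
August 2012 ends with Wednesday 2012-08-29.

2012-08-29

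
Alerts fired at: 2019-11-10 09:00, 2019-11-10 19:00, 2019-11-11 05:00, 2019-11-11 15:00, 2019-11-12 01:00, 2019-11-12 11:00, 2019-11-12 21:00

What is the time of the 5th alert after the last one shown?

Gaps: 10, 10, 10, 10, 10, 10 hours — each event is 10 hours after the previous one.
2019-11-12 21:00 + 10 h = 2019-11-13 07:00.
2019-11-13 07:00 + 10 h = 2019-11-13 17:00.
2019-11-13 17:00 + 10 h = 2019-11-14 03:00.
2019-11-14 03:00 + 10 h = 2019-11-14 13:00.
2019-11-14 13:00 + 10 h = 2019-11-14 23:00.

2019-11-14 23:00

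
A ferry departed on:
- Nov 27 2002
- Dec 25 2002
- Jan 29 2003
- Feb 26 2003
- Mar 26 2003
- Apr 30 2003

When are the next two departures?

All Wednesdays; the gaps (28, 35, 28, 28, 35) vary with month length.
This is the last Wednesday of each month.
Last Wednesday of May 2003: May 28 2003.
June 2003 ends with Wednesday Jun 25 2003.

May 28 2003, Jun 25 2003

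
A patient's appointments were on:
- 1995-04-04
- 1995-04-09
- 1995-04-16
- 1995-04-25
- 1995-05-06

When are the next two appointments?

1995-05-19, 1995-06-03

Intervals are 5, 7, 9, 11 days — an arithmetic progression with common difference 2.
Next gap: 13 days. 1995-05-06 + 13 days = 1995-05-19.
Next gap: 15 days. 1995-05-19 + 15 days = 1995-06-03.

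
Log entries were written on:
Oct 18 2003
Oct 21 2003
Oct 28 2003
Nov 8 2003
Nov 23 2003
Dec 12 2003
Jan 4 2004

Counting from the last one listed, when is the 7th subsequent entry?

Intervals are 3, 7, 11, 15, 19, 23 days — an arithmetic progression with common difference 4.
Next gap: 27 days. Jan 4 2004 + 27 days = Jan 31 2004.
Next gap: 31 days. Jan 31 2004 + 31 days = Mar 2 2004.
Next gap: 35 days. Mar 2 2004 + 35 days = Apr 6 2004.
Next gap: 39 days. Apr 6 2004 + 39 days = May 15 2004.
Next gap: 43 days. May 15 2004 + 43 days = Jun 27 2004.
Next gap: 47 days. Jun 27 2004 + 47 days = Aug 13 2004.
Next gap: 51 days. Aug 13 2004 + 51 days = Oct 3 2004.

Oct 3 2004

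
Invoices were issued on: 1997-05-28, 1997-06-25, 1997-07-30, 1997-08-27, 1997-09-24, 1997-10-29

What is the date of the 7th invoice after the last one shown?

1998-05-27

These are Wednesdays with 28, 35, 28, 28, 35-day gaps.
Each is the final Wednesday of its month — 1997-07-30 is past the 28th, so '4th Wednesday' doesn't fit.
Last Wednesday of November 1997: 1997-11-26.
December 1997 ends with Wednesday 1997-12-31.
Last Wednesday of January 1998: 1998-01-28.
February 1998 ends with Wednesday 1998-02-25.
March 1998 ends with Wednesday 1998-03-25.
April 1998 ends with Wednesday 1998-04-29.
May 1998 ends with Wednesday 1998-05-27.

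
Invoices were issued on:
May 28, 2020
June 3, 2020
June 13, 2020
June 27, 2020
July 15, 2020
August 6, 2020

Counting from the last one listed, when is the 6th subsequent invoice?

Intervals are 6, 10, 14, 18, 22 days — an arithmetic progression with common difference 4.
Next gap: 26 days. August 6, 2020 + 26 days = September 1, 2020.
Next gap: 30 days. September 1, 2020 + 30 days = October 1, 2020.
Next gap: 34 days. October 1, 2020 + 34 days = November 4, 2020.
Next gap: 38 days. November 4, 2020 + 38 days = December 12, 2020.
Next gap: 42 days. December 12, 2020 + 42 days = January 23, 2021.
Next gap: 46 days. January 23, 2021 + 46 days = March 10, 2021.

March 10, 2021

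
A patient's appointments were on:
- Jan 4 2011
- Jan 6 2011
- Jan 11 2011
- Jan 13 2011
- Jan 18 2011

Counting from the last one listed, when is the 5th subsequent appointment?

Gaps: 2, 5, 2, 5 days — not constant, but cyclic with period 2.
The events fall on every Tuesday and Thursday.
The following Thursday is Jan 20 2011.
Next Tuesday: Jan 25 2011.
The following Thursday is Jan 27 2011.
The following Tuesday is Feb 1 2011.
The following Thursday is Feb 3 2011.

Feb 3 2011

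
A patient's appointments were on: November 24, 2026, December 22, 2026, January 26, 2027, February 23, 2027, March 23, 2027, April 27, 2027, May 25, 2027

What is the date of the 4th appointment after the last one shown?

September 28, 2027

These are Tuesdays at 28- or 35-day spacing (28, 35, 28, 28, 35, 28).
The pattern: 4th Tuesday of the month.
4th Tuesday of June 2027: June 22, 2027.
4th Tuesday of July 2027: July 27, 2027.
4th Tuesday of August 2027: August 24, 2027.
September 2027 — 4th Tuesday is September 28, 2027.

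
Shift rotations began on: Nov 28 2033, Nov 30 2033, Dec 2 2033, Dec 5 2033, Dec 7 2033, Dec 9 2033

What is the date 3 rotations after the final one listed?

Dec 16 2033

Every event lands on a Monday or Wednesday or Friday (gaps cycle 2, 2, 3, 2, 2).
So the schedule is: every Monday, Wednesday and Friday.
Next Monday: Dec 12 2033.
The following Wednesday is Dec 14 2033.
Next Friday: Dec 16 2033.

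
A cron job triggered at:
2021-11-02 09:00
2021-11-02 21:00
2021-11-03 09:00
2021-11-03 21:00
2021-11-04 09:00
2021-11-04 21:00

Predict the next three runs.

2021-11-05 09:00, 2021-11-05 21:00, 2021-11-06 09:00

Spacing: 12, 12, 12, 12, 12 h — constant 12 h.
2021-11-04 21:00 + 12 h = 2021-11-05 09:00.
2021-11-05 09:00 + 12 h = 2021-11-05 21:00.
2021-11-05 21:00 + 12 h = 2021-11-06 09:00.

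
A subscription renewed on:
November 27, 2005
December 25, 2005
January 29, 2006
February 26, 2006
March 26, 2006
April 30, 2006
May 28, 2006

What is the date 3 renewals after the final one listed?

Every date is a Sunday; gaps 28, 35, 28, 28, 35, 28 days.
Each is the last Sunday of its month (at least one falls on the 29th or later, ruling out '4th Sunday').
Last Sunday of June 2006: June 25, 2006.
July 2006 ends with Sunday July 30, 2006.
August 2006 ends with Sunday August 27, 2006.

August 27, 2006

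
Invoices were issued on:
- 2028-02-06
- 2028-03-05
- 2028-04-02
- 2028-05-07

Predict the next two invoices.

These are Sundays at 28- or 35-day spacing (28, 28, 35).
The pattern: 1st Sunday of the month.
June 2028 — 1st Sunday is 2028-06-04.
1st Sunday of July 2028: 2028-07-02.

2028-06-04, 2028-07-02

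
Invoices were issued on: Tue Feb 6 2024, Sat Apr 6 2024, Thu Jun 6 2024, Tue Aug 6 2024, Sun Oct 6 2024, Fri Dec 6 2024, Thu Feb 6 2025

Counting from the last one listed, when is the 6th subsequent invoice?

Fri Feb 6 2026

Gaps: 60, 61, 61, 61, 61, 62 days — not constant. Every event is on the 6th of the month.
Pattern: the 6th of every 2 months.
April 2025: Sun Apr 6 2025.
Next: June 2025 → Fri Jun 6 2025.
August 2025: Wed Aug 6 2025.
October 2025: Mon Oct 6 2025.
December 2025: Sat Dec 6 2025.
February 2026: Fri Feb 6 2026.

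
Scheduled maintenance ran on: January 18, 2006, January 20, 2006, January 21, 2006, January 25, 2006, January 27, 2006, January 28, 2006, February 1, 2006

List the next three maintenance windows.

February 3, 2006; February 4, 2006; February 8, 2006

Every event lands on a Wednesday or Friday or Saturday (gaps cycle 2, 1, 4, 2, 1, 4).
So the schedule is: every Wednesday, Friday and Saturday.
The following Friday is February 3, 2006.
The following Saturday is February 4, 2006.
Next Wednesday: February 8, 2006.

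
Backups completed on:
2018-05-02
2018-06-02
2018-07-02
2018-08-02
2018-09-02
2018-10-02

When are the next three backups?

The day-of-month is always 2 (31, 30, 31, 31, 30 days between events).
So this recurs on the 2nd of each month.
Next: November 2018 → 2018-11-02.
December 2018: 2018-12-02.
Next: January 2019 → 2019-01-02.

2018-11-02, 2018-12-02, 2019-01-02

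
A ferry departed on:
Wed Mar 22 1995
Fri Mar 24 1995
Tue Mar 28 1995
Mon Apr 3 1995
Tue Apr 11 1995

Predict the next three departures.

Intervals are 2, 4, 6, 8 days — an arithmetic progression with common difference 2.
Next gap: 10 days. Tue Apr 11 1995 + 10 days = Fri Apr 21 1995.
Next gap: 12 days. Fri Apr 21 1995 + 12 days = Wed May 3 1995.
Next gap: 14 days. Wed May 3 1995 + 14 days = Wed May 17 1995.

Fri Apr 21 1995, Wed May 3 1995, Wed May 17 1995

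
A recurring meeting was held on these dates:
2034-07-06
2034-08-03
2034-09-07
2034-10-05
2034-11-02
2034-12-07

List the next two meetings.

These are Thursdays at 28- or 35-day spacing (28, 35, 28, 28, 35).
The pattern: 1st Thursday of the month.
1st Thursday of January 2035: 2035-01-04.
February 2035 — 1st Thursday is 2035-02-01.

2035-01-04, 2035-02-01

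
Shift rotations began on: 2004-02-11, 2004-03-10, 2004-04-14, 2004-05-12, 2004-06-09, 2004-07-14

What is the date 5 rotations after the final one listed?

2004-12-08

These are Wednesdays at 28- or 35-day spacing (28, 35, 28, 28, 35).
The pattern: 2nd Wednesday of the month.
August 2004 — 2nd Wednesday is 2004-08-11.
September 2004 — 2nd Wednesday is 2004-09-08.
2nd Wednesday of October 2004: 2004-10-13.
2nd Wednesday of November 2004: 2004-11-10.
December 2004 — 2nd Wednesday is 2004-12-08.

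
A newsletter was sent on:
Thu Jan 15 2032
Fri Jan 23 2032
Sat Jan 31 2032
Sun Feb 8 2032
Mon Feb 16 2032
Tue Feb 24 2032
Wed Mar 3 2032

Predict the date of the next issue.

Thu Mar 11 2032

The spacing is 8, 8, 8, 8, 8, 8 days — always 8 days.
Wed Mar 3 2032 + 8 days = Thu Mar 11 2032.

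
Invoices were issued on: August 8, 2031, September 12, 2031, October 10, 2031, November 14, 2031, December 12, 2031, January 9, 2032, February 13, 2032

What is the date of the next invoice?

March 12, 2032

These are Fridays at 28- or 35-day spacing (35, 28, 35, 28, 28, 35).
The pattern: 2nd Friday of the month.
March 2032 — 2nd Friday is March 12, 2032.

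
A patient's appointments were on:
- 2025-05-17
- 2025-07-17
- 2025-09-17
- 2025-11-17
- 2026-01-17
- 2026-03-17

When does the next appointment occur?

2026-05-17

Each date is the 17th; the gaps (61, 62, 61, 61, 59) track the month lengths.
The rule is the 17th of every 2 months.
Next: May 2026 → 2026-05-17.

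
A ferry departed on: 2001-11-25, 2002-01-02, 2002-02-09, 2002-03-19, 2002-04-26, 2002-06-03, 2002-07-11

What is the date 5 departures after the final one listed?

The spacing is 38, 38, 38, 38, 38, 38 days — always 38 days.
2002-07-11 + 38 days = 2002-08-18.
2002-08-18 + 38 days = 2002-09-25.
2002-09-25 + 38 days = 2002-11-02.
2002-11-02 + 38 days = 2002-12-10.
2002-12-10 + 38 days = 2003-01-17.

2003-01-17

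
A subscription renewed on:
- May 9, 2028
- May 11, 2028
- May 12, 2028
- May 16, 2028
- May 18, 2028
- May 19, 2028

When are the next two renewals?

May 23, 2028; May 25, 2028

The gap pattern 2, 1, 4, 2, 1 repeats every 3 events.
These are the Tuesdays, Thursdays and Fridays of each week.
Next Tuesday: May 23, 2028.
Next Thursday: May 25, 2028.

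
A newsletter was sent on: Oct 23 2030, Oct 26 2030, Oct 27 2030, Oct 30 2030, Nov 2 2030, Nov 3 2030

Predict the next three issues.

Nov 6 2030, Nov 9 2030, Nov 10 2030

Every event lands on a Wednesday or Saturday or Sunday (gaps cycle 3, 1, 3, 3, 1).
So the schedule is: every Wednesday, Saturday and Sunday.
Next Wednesday: Nov 6 2030.
The following Saturday is Nov 9 2030.
The following Sunday is Nov 10 2030.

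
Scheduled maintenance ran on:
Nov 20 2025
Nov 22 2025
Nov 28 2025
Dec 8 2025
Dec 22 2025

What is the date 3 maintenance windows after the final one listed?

The spacing grows by 4 each time: 2, 6, 10, 14 days.
Next gap: 18 days. Dec 22 2025 + 18 days = Jan 9 2026.
Next gap: 22 days. Jan 9 2026 + 22 days = Jan 31 2026.
Next gap: 26 days. Jan 31 2026 + 26 days = Feb 26 2026.

Feb 26 2026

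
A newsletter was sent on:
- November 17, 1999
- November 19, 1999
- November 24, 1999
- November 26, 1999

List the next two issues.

December 1, 1999; December 3, 1999

Every event lands on a Wednesday or Friday (gaps cycle 2, 5, 2).
So the schedule is: every Wednesday and Friday.
Next Wednesday: December 1, 1999.
Next Friday: December 3, 1999.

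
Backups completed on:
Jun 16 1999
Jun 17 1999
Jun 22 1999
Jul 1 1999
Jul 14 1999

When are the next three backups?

Jul 31 1999, Aug 21 1999, Sep 15 1999

Gaps: 1, 5, 9, 13 days — each gap is 4 larger than the previous one.
Next gap: 17 days. Jul 14 1999 + 17 days = Jul 31 1999.
Next gap: 21 days. Jul 31 1999 + 21 days = Aug 21 1999.
Next gap: 25 days. Aug 21 1999 + 25 days = Sep 15 1999.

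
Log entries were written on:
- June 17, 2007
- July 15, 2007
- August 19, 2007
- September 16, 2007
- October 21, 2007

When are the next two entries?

November 18, 2007; December 16, 2007

All dates are Sundays, 28, 35, 28, 35 days apart.
Specifically, the 3rd Sunday of each month.
November 2007 — 3rd Sunday is November 18, 2007.
3rd Sunday of December 2007: December 16, 2007.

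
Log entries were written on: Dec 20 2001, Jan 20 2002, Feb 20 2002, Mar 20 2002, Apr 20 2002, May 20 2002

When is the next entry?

Jun 20 2002

The day-of-month is always 20 (31, 31, 28, 31, 30 days between events).
So this recurs on the 20th of each month.
June 2002: Jun 20 2002.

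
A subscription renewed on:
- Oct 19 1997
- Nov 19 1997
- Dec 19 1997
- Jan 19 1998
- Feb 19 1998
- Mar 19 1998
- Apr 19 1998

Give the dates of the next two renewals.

May 19 1998, Jun 19 1998

The day-of-month is always 19 (31, 30, 31, 31, 28, 31 days between events).
So this recurs on the 19th of each month.
Next: May 1998 → May 19 1998.
June 1998: Jun 19 1998.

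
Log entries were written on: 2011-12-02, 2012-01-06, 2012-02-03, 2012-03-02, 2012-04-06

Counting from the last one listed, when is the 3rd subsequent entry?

Gaps: 35, 28, 28, 35 days — a mix of 28 and 35. Every date is a Friday.
Each is the 1st Friday of its month.
May 2012 — 1st Friday is 2012-05-04.
June 2012 — 1st Friday is 2012-06-01.
July 2012 — 1st Friday is 2012-07-06.

2012-07-06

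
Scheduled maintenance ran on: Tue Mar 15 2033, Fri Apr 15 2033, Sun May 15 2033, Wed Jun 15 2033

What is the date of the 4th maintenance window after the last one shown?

Sat Oct 15 2033

Each date is the 15th; the gaps (31, 30, 31) track the month lengths.
The rule is the 15th of each month.
July 2033: Fri Jul 15 2033.
August 2033: Mon Aug 15 2033.
September 2033: Thu Sep 15 2033.
Next: October 2033 → Sat Oct 15 2033.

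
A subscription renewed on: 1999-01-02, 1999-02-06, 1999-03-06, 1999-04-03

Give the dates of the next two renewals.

1999-05-01, 1999-06-05

These are Saturdays at 28- or 35-day spacing (35, 28, 28).
The pattern: 1st Saturday of the month.
1st Saturday of May 1999: 1999-05-01.
1st Saturday of June 1999: 1999-06-05.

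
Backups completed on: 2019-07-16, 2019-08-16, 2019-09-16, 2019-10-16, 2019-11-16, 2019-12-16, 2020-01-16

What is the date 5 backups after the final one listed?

2020-06-16

The day-of-month is always 16 (31, 31, 30, 31, 30, 31 days between events).
So this recurs on the 16th of each month.
February 2020: 2020-02-16.
March 2020: 2020-03-16.
Next: April 2020 → 2020-04-16.
May 2020: 2020-05-16.
Next: June 2020 → 2020-06-16.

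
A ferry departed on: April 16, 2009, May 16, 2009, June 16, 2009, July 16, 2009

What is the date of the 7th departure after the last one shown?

The day-of-month is always 16 (30, 31, 30 days between events).
So this recurs on the 16th of each month.
August 2009: August 16, 2009.
Next: September 2009 → September 16, 2009.
October 2009: October 16, 2009.
Next: November 2009 → November 16, 2009.
December 2009: December 16, 2009.
Next: January 2010 → January 16, 2010.
February 2010: February 16, 2010.

February 16, 2010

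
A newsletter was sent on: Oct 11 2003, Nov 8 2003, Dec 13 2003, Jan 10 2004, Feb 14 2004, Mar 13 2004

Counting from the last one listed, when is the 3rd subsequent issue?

All dates are Saturdays, 28, 35, 28, 35, 28 days apart.
Specifically, the 2nd Saturday of each month.
April 2004 — 2nd Saturday is Apr 10 2004.
2nd Saturday of May 2004: May 8 2004.
June 2004 — 2nd Saturday is Jun 12 2004.

Jun 12 2004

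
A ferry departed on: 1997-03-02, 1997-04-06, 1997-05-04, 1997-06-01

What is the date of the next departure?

1997-07-06

Gaps: 35, 28, 28 days — a mix of 28 and 35. Every date is a Sunday.
Each is the 1st Sunday of its month.
1st Sunday of July 1997: 1997-07-06.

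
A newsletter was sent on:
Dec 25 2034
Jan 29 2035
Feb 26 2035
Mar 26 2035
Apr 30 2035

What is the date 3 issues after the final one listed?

All Mondays; the gaps (35, 28, 28, 35) vary with month length.
This is the last Monday of each month.
May 2035 ends with Monday May 28 2035.
Last Monday of June 2035: Jun 25 2035.
Last Monday of July 2035: Jul 30 2035.

Jul 30 2035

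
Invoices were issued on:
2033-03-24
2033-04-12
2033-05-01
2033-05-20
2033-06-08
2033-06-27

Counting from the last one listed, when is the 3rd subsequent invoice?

2033-08-23

Gaps between consecutive events: 19, 19, 19, 19, 19 days — a constant 19-day interval.
2033-06-27 + 19 days = 2033-07-16.
2033-07-16 + 19 days = 2033-08-04.
2033-08-04 + 19 days = 2033-08-23.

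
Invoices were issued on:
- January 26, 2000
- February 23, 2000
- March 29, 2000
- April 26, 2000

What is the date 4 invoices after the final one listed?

August 30, 2000

These are Wednesdays with 28, 35, 28-day gaps.
Each is the final Wednesday of its month — March 29, 2000 is past the 28th, so '4th Wednesday' doesn't fit.
Last Wednesday of May 2000: May 31, 2000.
Last Wednesday of June 2000: June 28, 2000.
July 2000 ends with Wednesday July 26, 2000.
Last Wednesday of August 2000: August 30, 2000.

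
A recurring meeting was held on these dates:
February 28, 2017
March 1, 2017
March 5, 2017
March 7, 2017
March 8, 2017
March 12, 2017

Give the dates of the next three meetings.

Gaps: 1, 4, 2, 1, 4 days — not constant, but cyclic with period 3.
The events fall on every Tuesday, Wednesday and Sunday.
The following Tuesday is March 14, 2017.
Next Wednesday: March 15, 2017.
The following Sunday is March 19, 2017.

March 14, 2017; March 15, 2017; March 19, 2017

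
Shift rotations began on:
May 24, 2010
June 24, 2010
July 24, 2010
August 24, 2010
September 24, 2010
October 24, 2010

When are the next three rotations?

The day-of-month is always 24 (31, 30, 31, 31, 30 days between events).
So this recurs on the 24th of each month.
November 2010: November 24, 2010.
December 2010: December 24, 2010.
Next: January 2011 → January 24, 2011.

November 24, 2010; December 24, 2010; January 24, 2011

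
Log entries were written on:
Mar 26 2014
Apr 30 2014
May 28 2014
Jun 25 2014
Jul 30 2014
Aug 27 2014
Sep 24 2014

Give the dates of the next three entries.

Oct 29 2014, Nov 26 2014, Dec 31 2014

Every date is a Wednesday; gaps 35, 28, 28, 35, 28, 28 days.
Each is the last Wednesday of its month (at least one falls on the 29th or later, ruling out '4th Wednesday').
Last Wednesday of October 2014: Oct 29 2014.
November 2014 ends with Wednesday Nov 26 2014.
December 2014 ends with Wednesday Dec 31 2014.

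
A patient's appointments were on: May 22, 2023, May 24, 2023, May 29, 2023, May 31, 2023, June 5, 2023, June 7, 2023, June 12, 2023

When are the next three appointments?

June 14, 2023; June 19, 2023; June 21, 2023

The gap pattern 2, 5, 2, 5, 2, 5 repeats every 2 events.
These are the Mondays and Wednesdays of each week.
The following Wednesday is June 14, 2023.
Next Monday: June 19, 2023.
Next Wednesday: June 21, 2023.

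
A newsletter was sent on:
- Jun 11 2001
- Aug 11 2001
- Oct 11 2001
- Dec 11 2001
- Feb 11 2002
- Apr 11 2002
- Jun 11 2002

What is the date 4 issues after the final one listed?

Feb 11 2003

Gaps: 61, 61, 61, 62, 59, 61 days — not constant. Every event is on the 11th of the month.
Pattern: the 11th of every 2 months.
August 2002: Aug 11 2002.
October 2002: Oct 11 2002.
December 2002: Dec 11 2002.
Next: February 2003 → Feb 11 2003.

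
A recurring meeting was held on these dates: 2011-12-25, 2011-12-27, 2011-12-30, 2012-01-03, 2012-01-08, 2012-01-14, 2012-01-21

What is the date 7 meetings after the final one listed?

2012-04-07

The spacing grows by 1 each time: 2, 3, 4, 5, 6, 7 days.
Next gap: 8 days. 2012-01-21 + 8 days = 2012-01-29.
Next gap: 9 days. 2012-01-29 + 9 days = 2012-02-07.
Next gap: 10 days. 2012-02-07 + 10 days = 2012-02-17.
Next gap: 11 days. 2012-02-17 + 11 days = 2012-02-28.
Next gap: 12 days. 2012-02-28 + 12 days = 2012-03-11.
Next gap: 13 days. 2012-03-11 + 13 days = 2012-03-24.
Next gap: 14 days. 2012-03-24 + 14 days = 2012-04-07.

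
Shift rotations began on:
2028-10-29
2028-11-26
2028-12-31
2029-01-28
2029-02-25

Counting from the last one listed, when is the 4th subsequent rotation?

All Sundays; the gaps (28, 35, 28, 28) vary with month length.
This is the last Sunday of each month.
March 2029 ends with Sunday 2029-03-25.
April 2029 ends with Sunday 2029-04-29.
May 2029 ends with Sunday 2029-05-27.
Last Sunday of June 2029: 2029-06-24.

2029-06-24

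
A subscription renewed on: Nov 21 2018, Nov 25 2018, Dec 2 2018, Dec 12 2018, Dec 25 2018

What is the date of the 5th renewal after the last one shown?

Apr 14 2019

The spacing grows by 3 each time: 4, 7, 10, 13 days.
Next gap: 16 days. Dec 25 2018 + 16 days = Jan 10 2019.
Next gap: 19 days. Jan 10 2019 + 19 days = Jan 29 2019.
Next gap: 22 days. Jan 29 2019 + 22 days = Feb 20 2019.
Next gap: 25 days. Feb 20 2019 + 25 days = Mar 17 2019.
Next gap: 28 days. Mar 17 2019 + 28 days = Apr 14 2019.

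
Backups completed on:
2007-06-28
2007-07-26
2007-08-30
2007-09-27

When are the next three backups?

All Thursdays; the gaps (28, 35, 28) vary with month length.
This is the last Thursday of each month.
Last Thursday of October 2007: 2007-10-25.
Last Thursday of November 2007: 2007-11-29.
Last Thursday of December 2007: 2007-12-27.

2007-10-25, 2007-11-29, 2007-12-27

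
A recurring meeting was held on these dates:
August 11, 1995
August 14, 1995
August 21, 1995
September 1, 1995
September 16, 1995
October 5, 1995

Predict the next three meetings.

October 28, 1995; November 24, 1995; December 25, 1995

Gaps: 3, 7, 11, 15, 19 days — each gap is 4 larger than the previous one.
Next gap: 23 days. October 5, 1995 + 23 days = October 28, 1995.
Next gap: 27 days. October 28, 1995 + 27 days = November 24, 1995.
Next gap: 31 days. November 24, 1995 + 31 days = December 25, 1995.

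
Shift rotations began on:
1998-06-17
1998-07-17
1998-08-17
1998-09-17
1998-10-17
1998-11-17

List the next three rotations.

1998-12-17, 1999-01-17, 1999-02-17

Each date is the 17th; the gaps (30, 31, 31, 30, 31) track the month lengths.
The rule is the 17th of each month.
Next: December 1998 → 1998-12-17.
January 1999: 1999-01-17.
February 1999: 1999-02-17.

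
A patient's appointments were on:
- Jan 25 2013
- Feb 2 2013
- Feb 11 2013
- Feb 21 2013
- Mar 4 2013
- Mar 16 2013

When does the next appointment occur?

The spacing grows by 1 each time: 8, 9, 10, 11, 12 days.
Next gap: 13 days. Mar 16 2013 + 13 days = Mar 29 2013.

Mar 29 2013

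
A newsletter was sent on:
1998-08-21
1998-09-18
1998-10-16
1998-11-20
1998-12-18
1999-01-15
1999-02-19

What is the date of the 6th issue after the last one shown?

Gaps: 28, 28, 35, 28, 28, 35 days — a mix of 28 and 35. Every date is a Friday.
Each is the 3rd Friday of its month.
3rd Friday of March 1999: 1999-03-19.
3rd Friday of April 1999: 1999-04-16.
3rd Friday of May 1999: 1999-05-21.
June 1999 — 3rd Friday is 1999-06-18.
3rd Friday of July 1999: 1999-07-16.
August 1999 — 3rd Friday is 1999-08-20.

1999-08-20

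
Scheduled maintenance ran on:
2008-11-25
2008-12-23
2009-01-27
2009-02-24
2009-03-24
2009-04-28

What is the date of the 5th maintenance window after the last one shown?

2009-09-22

Gaps: 28, 35, 28, 28, 35 days — a mix of 28 and 35. Every date is a Tuesday.
Each is the 4th Tuesday of its month.
May 2009 — 4th Tuesday is 2009-05-26.
June 2009 — 4th Tuesday is 2009-06-23.
July 2009 — 4th Tuesday is 2009-07-28.
4th Tuesday of August 2009: 2009-08-25.
September 2009 — 4th Tuesday is 2009-09-22.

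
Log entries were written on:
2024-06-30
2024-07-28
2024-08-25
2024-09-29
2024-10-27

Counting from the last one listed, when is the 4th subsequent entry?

2025-02-23

Every date is a Sunday; gaps 28, 28, 35, 28 days.
Each is the last Sunday of its month (at least one falls on the 29th or later, ruling out '4th Sunday').
November 2024 ends with Sunday 2024-11-24.
Last Sunday of December 2024: 2024-12-29.
Last Sunday of January 2025: 2025-01-26.
Last Sunday of February 2025: 2025-02-23.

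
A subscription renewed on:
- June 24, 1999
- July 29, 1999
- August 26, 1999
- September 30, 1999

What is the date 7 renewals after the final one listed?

April 27, 2000

Every date is a Thursday; gaps 35, 28, 35 days.
Each is the last Thursday of its month (at least one falls on the 29th or later, ruling out '4th Thursday').
Last Thursday of October 1999: October 28, 1999.
Last Thursday of November 1999: November 25, 1999.
December 1999 ends with Thursday December 30, 1999.
Last Thursday of January 2000: January 27, 2000.
Last Thursday of February 2000: February 24, 2000.
Last Thursday of March 2000: March 30, 2000.
April 2000 ends with Thursday April 27, 2000.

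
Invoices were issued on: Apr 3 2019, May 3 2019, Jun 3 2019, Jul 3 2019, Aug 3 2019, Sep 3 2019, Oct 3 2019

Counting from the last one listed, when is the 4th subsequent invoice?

The day-of-month is always 3 (30, 31, 30, 31, 31, 30 days between events).
So this recurs on the 3rd of each month.
November 2019: Nov 3 2019.
Next: December 2019 → Dec 3 2019.
Next: January 2020 → Jan 3 2020.
Next: February 2020 → Feb 3 2020.

Feb 3 2020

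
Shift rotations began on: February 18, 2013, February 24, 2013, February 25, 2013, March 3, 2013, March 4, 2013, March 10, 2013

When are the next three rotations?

The gap pattern 6, 1, 6, 1, 6 repeats every 2 events.
These are the Mondays and Sundays of each week.
The following Monday is March 11, 2013.
The following Sunday is March 17, 2013.
Next Monday: March 18, 2013.

March 11, 2013; March 17, 2013; March 18, 2013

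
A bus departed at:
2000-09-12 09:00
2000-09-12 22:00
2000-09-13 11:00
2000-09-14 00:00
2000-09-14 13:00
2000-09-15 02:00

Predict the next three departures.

Gaps: 13, 13, 13, 13, 13 hours — each event is 13 hours after the previous one.
2000-09-15 02:00 + 13 h = 2000-09-15 15:00.
2000-09-15 15:00 + 13 h = 2000-09-16 04:00.
2000-09-16 04:00 + 13 h = 2000-09-16 17:00.

2000-09-15 15:00, 2000-09-16 04:00, 2000-09-16 17:00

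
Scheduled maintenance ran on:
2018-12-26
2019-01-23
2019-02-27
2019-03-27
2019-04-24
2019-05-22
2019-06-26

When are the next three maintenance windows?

2019-07-24, 2019-08-28, 2019-09-25

All dates are Wednesdays, 28, 35, 28, 28, 28, 35 days apart.
Specifically, the 4th Wednesday of each month.
July 2019 — 4th Wednesday is 2019-07-24.
4th Wednesday of August 2019: 2019-08-28.
September 2019 — 4th Wednesday is 2019-09-25.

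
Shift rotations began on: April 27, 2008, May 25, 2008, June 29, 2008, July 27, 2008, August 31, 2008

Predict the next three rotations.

These are Sundays with 28, 35, 28, 35-day gaps.
Each is the final Sunday of its month — June 29, 2008 is past the 28th, so '4th Sunday' doesn't fit.
September 2008 ends with Sunday September 28, 2008.
Last Sunday of October 2008: October 26, 2008.
Last Sunday of November 2008: November 30, 2008.

September 28, 2008; October 26, 2008; November 30, 2008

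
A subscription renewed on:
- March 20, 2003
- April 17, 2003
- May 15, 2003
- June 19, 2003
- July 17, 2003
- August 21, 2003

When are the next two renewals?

September 18, 2003; October 16, 2003

All dates are Thursdays, 28, 28, 35, 28, 35 days apart.
Specifically, the 3rd Thursday of each month.
3rd Thursday of September 2003: September 18, 2003.
October 2003 — 3rd Thursday is October 16, 2003.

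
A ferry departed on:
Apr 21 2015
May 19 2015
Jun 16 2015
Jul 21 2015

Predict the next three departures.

All dates are Tuesdays, 28, 28, 35 days apart.
Specifically, the 3rd Tuesday of each month.
3rd Tuesday of August 2015: Aug 18 2015.
3rd Tuesday of September 2015: Sep 15 2015.
3rd Tuesday of October 2015: Oct 20 2015.

Aug 18 2015, Sep 15 2015, Oct 20 2015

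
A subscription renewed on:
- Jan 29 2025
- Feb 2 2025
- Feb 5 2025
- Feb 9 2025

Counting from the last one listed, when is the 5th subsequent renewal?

Feb 26 2025

Every event lands on a Wednesday or Sunday (gaps cycle 4, 3, 4).
So the schedule is: every Wednesday and Sunday.
The following Wednesday is Feb 12 2025.
Next Sunday: Feb 16 2025.
Next Wednesday: Feb 19 2025.
The following Sunday is Feb 23 2025.
Next Wednesday: Feb 26 2025.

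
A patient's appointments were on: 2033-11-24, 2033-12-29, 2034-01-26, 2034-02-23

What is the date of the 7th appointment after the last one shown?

All Thursdays; the gaps (35, 28, 28) vary with month length.
This is the last Thursday of each month.
Last Thursday of March 2034: 2034-03-30.
Last Thursday of April 2034: 2034-04-27.
Last Thursday of May 2034: 2034-05-25.
Last Thursday of June 2034: 2034-06-29.
Last Thursday of July 2034: 2034-07-27.
Last Thursday of August 2034: 2034-08-31.
Last Thursday of September 2034: 2034-09-28.

2034-09-28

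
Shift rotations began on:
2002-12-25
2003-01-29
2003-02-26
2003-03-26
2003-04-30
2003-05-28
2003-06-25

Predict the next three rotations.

These are Wednesdays with 35, 28, 28, 35, 28, 28-day gaps.
Each is the final Wednesday of its month — 2003-01-29 is past the 28th, so '4th Wednesday' doesn't fit.
July 2003 ends with Wednesday 2003-07-30.
August 2003 ends with Wednesday 2003-08-27.
Last Wednesday of September 2003: 2003-09-24.

2003-07-30, 2003-08-27, 2003-09-24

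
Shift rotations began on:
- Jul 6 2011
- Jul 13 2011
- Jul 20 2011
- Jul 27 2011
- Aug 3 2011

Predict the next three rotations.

The spacing is 7, 7, 7, 7 days — always 7 days.
Aug 3 2011 + 7 days = Aug 10 2011.
Aug 10 2011 + 7 days = Aug 17 2011.
Aug 17 2011 + 7 days = Aug 24 2011.

Aug 10 2011, Aug 17 2011, Aug 24 2011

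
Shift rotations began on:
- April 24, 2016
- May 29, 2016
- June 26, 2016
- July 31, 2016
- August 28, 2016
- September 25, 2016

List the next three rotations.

October 30, 2016; November 27, 2016; December 25, 2016

All Sundays; the gaps (35, 28, 35, 28, 28) vary with month length.
This is the last Sunday of each month.
October 2016 ends with Sunday October 30, 2016.
Last Sunday of November 2016: November 27, 2016.
Last Sunday of December 2016: December 25, 2016.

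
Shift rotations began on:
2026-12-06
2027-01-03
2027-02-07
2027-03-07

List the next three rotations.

All dates are Sundays, 28, 35, 28 days apart.
Specifically, the 1st Sunday of each month.
April 2027 — 1st Sunday is 2027-04-04.
1st Sunday of May 2027: 2027-05-02.
June 2027 — 1st Sunday is 2027-06-06.

2027-04-04, 2027-05-02, 2027-06-06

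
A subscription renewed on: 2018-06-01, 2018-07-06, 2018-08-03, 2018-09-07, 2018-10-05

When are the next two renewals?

These are Fridays at 28- or 35-day spacing (35, 28, 35, 28).
The pattern: 1st Friday of the month.
November 2018 — 1st Friday is 2018-11-02.
1st Friday of December 2018: 2018-12-07.

2018-11-02, 2018-12-07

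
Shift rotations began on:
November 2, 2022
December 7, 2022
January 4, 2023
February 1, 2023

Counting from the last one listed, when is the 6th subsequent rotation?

August 2, 2023

Gaps: 35, 28, 28 days — a mix of 28 and 35. Every date is a Wednesday.
Each is the 1st Wednesday of its month.
March 2023 — 1st Wednesday is March 1, 2023.
April 2023 — 1st Wednesday is April 5, 2023.
May 2023 — 1st Wednesday is May 3, 2023.
June 2023 — 1st Wednesday is June 7, 2023.
July 2023 — 1st Wednesday is July 5, 2023.
August 2023 — 1st Wednesday is August 2, 2023.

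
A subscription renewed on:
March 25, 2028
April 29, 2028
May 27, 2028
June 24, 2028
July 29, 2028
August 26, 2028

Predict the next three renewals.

September 30, 2028; October 28, 2028; November 25, 2028

These are Saturdays with 35, 28, 28, 35, 28-day gaps.
Each is the final Saturday of its month — April 29, 2028 is past the 28th, so '4th Saturday' doesn't fit.
September 2028 ends with Saturday September 30, 2028.
Last Saturday of October 2028: October 28, 2028.
November 2028 ends with Saturday November 25, 2028.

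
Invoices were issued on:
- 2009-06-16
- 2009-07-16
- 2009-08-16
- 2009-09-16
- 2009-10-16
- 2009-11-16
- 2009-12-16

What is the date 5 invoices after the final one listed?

2010-05-16

Gaps: 30, 31, 31, 30, 31, 30 days — not constant. Every event is on the 16th of the month.
Pattern: the 16th of each month.
Next: January 2010 → 2010-01-16.
Next: February 2010 → 2010-02-16.
Next: March 2010 → 2010-03-16.
April 2010: 2010-04-16.
May 2010: 2010-05-16.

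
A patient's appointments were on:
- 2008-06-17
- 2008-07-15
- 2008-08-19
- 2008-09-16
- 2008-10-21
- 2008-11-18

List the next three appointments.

2008-12-16, 2009-01-20, 2009-02-17

These are Tuesdays at 28- or 35-day spacing (28, 35, 28, 35, 28).
The pattern: 3rd Tuesday of the month.
December 2008 — 3rd Tuesday is 2008-12-16.
January 2009 — 3rd Tuesday is 2009-01-20.
3rd Tuesday of February 2009: 2009-02-17.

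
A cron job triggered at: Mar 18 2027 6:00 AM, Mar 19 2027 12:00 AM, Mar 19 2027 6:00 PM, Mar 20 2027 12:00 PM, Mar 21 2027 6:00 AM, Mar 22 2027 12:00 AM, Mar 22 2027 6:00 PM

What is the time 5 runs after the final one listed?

The interval is a steady 18 hours (18, 18, 18, 18, 18, 18).
Mar 22 2027 6:00 PM + 18 h = Mar 23 2027 12:00 PM.
Mar 23 2027 12:00 PM + 18 h = Mar 24 2027 6:00 AM.
Mar 24 2027 6:00 AM + 18 h = Mar 25 2027 12:00 AM.
Mar 25 2027 12:00 AM + 18 h = Mar 25 2027 6:00 PM.
Mar 25 2027 6:00 PM + 18 h = Mar 26 2027 12:00 PM.

Mar 26 2027 12:00 PM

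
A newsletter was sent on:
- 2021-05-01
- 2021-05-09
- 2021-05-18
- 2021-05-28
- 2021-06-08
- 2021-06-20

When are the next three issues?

Intervals are 8, 9, 10, 11, 12 days — an arithmetic progression with common difference 1.
Next gap: 13 days. 2021-06-20 + 13 days = 2021-07-03.
Next gap: 14 days. 2021-07-03 + 14 days = 2021-07-17.
Next gap: 15 days. 2021-07-17 + 15 days = 2021-08-01.

2021-07-03, 2021-07-17, 2021-08-01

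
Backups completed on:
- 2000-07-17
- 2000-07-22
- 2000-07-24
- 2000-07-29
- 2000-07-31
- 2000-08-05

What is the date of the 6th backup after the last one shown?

Every event lands on a Monday or Saturday (gaps cycle 5, 2, 5, 2, 5).
So the schedule is: every Monday and Saturday.
Next Monday: 2000-08-07.
The following Saturday is 2000-08-12.
Next Monday: 2000-08-14.
Next Saturday: 2000-08-19.
The following Monday is 2000-08-21.
Next Saturday: 2000-08-26.

2000-08-26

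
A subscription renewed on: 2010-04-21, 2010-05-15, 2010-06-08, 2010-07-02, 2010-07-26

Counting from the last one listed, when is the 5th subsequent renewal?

Gaps between consecutive events: 24, 24, 24, 24 days — a constant 24-day interval.
2010-07-26 + 24 days = 2010-08-19.
2010-08-19 + 24 days = 2010-09-12.
2010-09-12 + 24 days = 2010-10-06.
2010-10-06 + 24 days = 2010-10-30.
2010-10-30 + 24 days = 2010-11-23.

2010-11-23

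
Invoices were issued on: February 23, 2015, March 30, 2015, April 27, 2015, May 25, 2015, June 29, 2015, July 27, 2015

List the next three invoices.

August 31, 2015; September 28, 2015; October 26, 2015

These are Mondays with 35, 28, 28, 35, 28-day gaps.
Each is the final Monday of its month — March 30, 2015 is past the 28th, so '4th Monday' doesn't fit.
August 2015 ends with Monday August 31, 2015.
September 2015 ends with Monday September 28, 2015.
Last Monday of October 2015: October 26, 2015.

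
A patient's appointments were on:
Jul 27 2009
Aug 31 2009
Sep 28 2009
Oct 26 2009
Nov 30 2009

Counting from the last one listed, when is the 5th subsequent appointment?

These are Mondays with 35, 28, 28, 35-day gaps.
Each is the final Monday of its month — Aug 31 2009 is past the 28th, so '4th Monday' doesn't fit.
Last Monday of December 2009: Dec 28 2009.
January 2010 ends with Monday Jan 25 2010.
February 2010 ends with Monday Feb 22 2010.
March 2010 ends with Monday Mar 29 2010.
April 2010 ends with Monday Apr 26 2010.

Apr 26 2010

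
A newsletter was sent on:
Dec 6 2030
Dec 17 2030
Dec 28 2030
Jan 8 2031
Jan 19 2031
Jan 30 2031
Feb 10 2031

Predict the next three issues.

Feb 21 2031, Mar 4 2031, Mar 15 2031

Gaps between consecutive events: 11, 11, 11, 11, 11, 11 days — a constant 11-day interval.
Feb 10 2031 + 11 days = Feb 21 2031.
Feb 21 2031 + 11 days = Mar 4 2031.
Mar 4 2031 + 11 days = Mar 15 2031.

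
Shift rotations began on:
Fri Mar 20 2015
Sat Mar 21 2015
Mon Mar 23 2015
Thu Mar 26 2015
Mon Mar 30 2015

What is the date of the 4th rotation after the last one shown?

Sat Apr 25 2015

Gaps: 1, 2, 3, 4 days — each gap is 1 larger than the previous one.
Next gap: 5 days. Mon Mar 30 2015 + 5 days = Sat Apr 4 2015.
Next gap: 6 days. Sat Apr 4 2015 + 6 days = Fri Apr 10 2015.
Next gap: 7 days. Fri Apr 10 2015 + 7 days = Fri Apr 17 2015.
Next gap: 8 days. Fri Apr 17 2015 + 8 days = Sat Apr 25 2015.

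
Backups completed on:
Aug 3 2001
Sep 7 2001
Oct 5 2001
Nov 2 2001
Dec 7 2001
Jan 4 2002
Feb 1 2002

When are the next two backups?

All dates are Fridays, 35, 28, 28, 35, 28, 28 days apart.
Specifically, the 1st Friday of each month.
March 2002 — 1st Friday is Mar 1 2002.
April 2002 — 1st Friday is Apr 5 2002.

Mar 1 2002, Apr 5 2002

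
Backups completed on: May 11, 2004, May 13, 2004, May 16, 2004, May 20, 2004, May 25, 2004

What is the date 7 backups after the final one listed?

Gaps: 2, 3, 4, 5 days — each gap is 1 larger than the previous one.
Next gap: 6 days. May 25, 2004 + 6 days = May 31, 2004.
Next gap: 7 days. May 31, 2004 + 7 days = June 7, 2004.
Next gap: 8 days. June 7, 2004 + 8 days = June 15, 2004.
Next gap: 9 days. June 15, 2004 + 9 days = June 24, 2004.
Next gap: 10 days. June 24, 2004 + 10 days = July 4, 2004.
Next gap: 11 days. July 4, 2004 + 11 days = July 15, 2004.
Next gap: 12 days. July 15, 2004 + 12 days = July 27, 2004.

July 27, 2004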